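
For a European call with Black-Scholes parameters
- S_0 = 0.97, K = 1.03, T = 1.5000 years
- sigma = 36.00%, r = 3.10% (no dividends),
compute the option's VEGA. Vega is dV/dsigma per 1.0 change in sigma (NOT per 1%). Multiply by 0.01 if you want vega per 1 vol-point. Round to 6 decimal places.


Answer: Vega = 0.465485

Derivation:
d1 = 0.1897946082; d2 = -0.2511135455
phi(d1) = 0.3918212532; exp(-qT) = 1.0000000000; exp(-rT) = 0.9545645606
Vega = S * exp(-qT) * phi(d1) * sqrt(T) = 0.9700 * 1.0000000000 * 0.3918212532 * 1.2247448714 = 0.465485


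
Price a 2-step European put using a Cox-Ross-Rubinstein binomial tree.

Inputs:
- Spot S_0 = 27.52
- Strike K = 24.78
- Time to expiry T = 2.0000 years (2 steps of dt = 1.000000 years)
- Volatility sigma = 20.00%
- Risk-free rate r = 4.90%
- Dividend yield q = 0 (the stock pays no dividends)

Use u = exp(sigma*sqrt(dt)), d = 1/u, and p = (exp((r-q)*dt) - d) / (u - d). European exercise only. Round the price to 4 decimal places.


Answer: Price = V(0,0) = 1.0376

Derivation:
dt = T/N = 1.000000
u = exp(sigma*sqrt(dt)) = 1.221403; d = 1/u = 0.818731
p = (exp((r-q)*dt) - d) / (u - d) = 0.574884
Discount per step: exp(-r*dt) = 0.952181
Stock lattice S(k, i) with i counting down-moves:
  k=0: S(0,0) = 27.5200
  k=1: S(1,0) = 33.6130; S(1,1) = 22.5315
  k=2: S(2,0) = 41.0550; S(2,1) = 27.5200; S(2,2) = 18.4472
Terminal payoffs V(N, i) = max(K - S_T, 0):
  V(2,0) = 0.000000; V(2,1) = 0.000000; V(2,2) = 6.332792
Backward induction: V(k, i) = exp(-r*dt) * [p * V(k+1, i) + (1-p) * V(k+1, i+1)].
  V(1,0) = exp(-r*dt) * [p*0.000000 + (1-p)*0.000000] = 0.000000
  V(1,1) = exp(-r*dt) * [p*0.000000 + (1-p)*6.332792] = 2.563436
  V(0,0) = exp(-r*dt) * [p*0.000000 + (1-p)*2.563436] = 1.037647


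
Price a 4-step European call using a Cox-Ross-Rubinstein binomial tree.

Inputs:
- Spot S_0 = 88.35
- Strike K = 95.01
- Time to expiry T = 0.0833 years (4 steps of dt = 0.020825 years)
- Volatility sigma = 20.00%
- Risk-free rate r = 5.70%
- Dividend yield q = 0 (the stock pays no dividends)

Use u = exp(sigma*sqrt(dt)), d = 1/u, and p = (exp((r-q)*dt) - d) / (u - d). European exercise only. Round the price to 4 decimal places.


dt = T/N = 0.020825
u = exp(sigma*sqrt(dt)) = 1.029282; d = 1/u = 0.971551
p = (exp((r-q)*dt) - d) / (u - d) = 0.513358
Discount per step: exp(-r*dt) = 0.998814
Stock lattice S(k, i) with i counting down-moves:
  k=0: S(0,0) = 88.3500
  k=1: S(1,0) = 90.9371; S(1,1) = 85.8365
  k=2: S(2,0) = 93.5999; S(2,1) = 88.3500; S(2,2) = 83.3945
  k=3: S(3,0) = 96.3408; S(3,1) = 90.9371; S(3,2) = 85.8365; S(3,3) = 81.0220
  k=4: S(4,0) = 99.1618; S(4,1) = 93.5999; S(4,2) = 88.3500; S(4,3) = 83.3945; S(4,4) = 78.7170
Terminal payoffs V(N, i) = max(S_T - K, 0):
  V(4,0) = 4.151829; V(4,1) = 0.000000; V(4,2) = 0.000000; V(4,3) = 0.000000; V(4,4) = 0.000000
Backward induction: V(k, i) = exp(-r*dt) * [p * V(k+1, i) + (1-p) * V(k+1, i+1)].
  V(3,0) = exp(-r*dt) * [p*4.151829 + (1-p)*0.000000] = 2.128848
  V(3,1) = exp(-r*dt) * [p*0.000000 + (1-p)*0.000000] = 0.000000
  V(3,2) = exp(-r*dt) * [p*0.000000 + (1-p)*0.000000] = 0.000000
  V(3,3) = exp(-r*dt) * [p*0.000000 + (1-p)*0.000000] = 0.000000
  V(2,0) = exp(-r*dt) * [p*2.128848 + (1-p)*0.000000] = 1.091566
  V(2,1) = exp(-r*dt) * [p*0.000000 + (1-p)*0.000000] = 0.000000
  V(2,2) = exp(-r*dt) * [p*0.000000 + (1-p)*0.000000] = 0.000000
  V(1,0) = exp(-r*dt) * [p*1.091566 + (1-p)*0.000000] = 0.559700
  V(1,1) = exp(-r*dt) * [p*0.000000 + (1-p)*0.000000] = 0.000000
  V(0,0) = exp(-r*dt) * [p*0.559700 + (1-p)*0.000000] = 0.286986

Answer: Price = V(0,0) = 0.2870


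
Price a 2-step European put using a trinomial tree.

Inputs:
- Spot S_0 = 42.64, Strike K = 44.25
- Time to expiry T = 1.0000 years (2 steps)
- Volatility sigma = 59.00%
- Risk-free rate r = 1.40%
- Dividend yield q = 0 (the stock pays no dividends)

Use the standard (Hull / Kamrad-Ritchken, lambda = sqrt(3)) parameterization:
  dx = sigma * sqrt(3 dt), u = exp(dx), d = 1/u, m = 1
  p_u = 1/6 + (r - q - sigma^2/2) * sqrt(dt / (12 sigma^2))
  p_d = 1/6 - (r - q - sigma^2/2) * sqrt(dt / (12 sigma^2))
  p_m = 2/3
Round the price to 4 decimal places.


Answer: Price = V(0,0) = 9.3215

Derivation:
dt = T/N = 0.500000; dx = sigma*sqrt(3*dt) = 0.722599
u = exp(dx) = 2.059781; d = 1/u = 0.485489
p_u = 0.111294, p_m = 0.666667, p_d = 0.222040
Discount per step: exp(-r*dt) = 0.993024
Stock lattice S(k, j) with j the centered position index:
  k=0: S(0,+0) = 42.6400
  k=1: S(1,-1) = 20.7012; S(1,+0) = 42.6400; S(1,+1) = 87.8290
  k=2: S(2,-2) = 10.0502; S(2,-1) = 20.7012; S(2,+0) = 42.6400; S(2,+1) = 87.8290; S(2,+2) = 180.9086
Terminal payoffs V(N, j) = max(K - S_T, 0):
  V(2,-2) = 34.199787; V(2,-1) = 23.548766; V(2,+0) = 1.610000; V(2,+1) = 0.000000; V(2,+2) = 0.000000
Backward induction: V(k, j) = exp(-r*dt) * [p_u * V(k+1, j+1) + p_m * V(k+1, j) + p_d * V(k+1, j-1)]
  V(1,-1) = exp(-r*dt) * [p_u*1.610000 + p_m*23.548766 + p_d*34.199787] = 23.308339
  V(1,+0) = exp(-r*dt) * [p_u*0.000000 + p_m*1.610000 + p_d*23.548766] = 6.258133
  V(1,+1) = exp(-r*dt) * [p_u*0.000000 + p_m*0.000000 + p_d*1.610000] = 0.354990
  V(0,+0) = exp(-r*dt) * [p_u*0.354990 + p_m*6.258133 + p_d*23.308339] = 9.321493


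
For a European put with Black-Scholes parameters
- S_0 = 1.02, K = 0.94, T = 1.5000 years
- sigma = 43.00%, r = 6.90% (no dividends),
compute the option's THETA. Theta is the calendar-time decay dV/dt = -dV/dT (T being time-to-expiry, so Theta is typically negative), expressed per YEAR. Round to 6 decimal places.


Answer: Theta = -0.031943

Derivation:
d1 = 0.6149416106; d2 = 0.0883013159
phi(d1) = 0.3302137439; exp(-qT) = 1.0000000000; exp(-rT) = 0.9016760227
Theta = -S*exp(-qT)*phi(d1)*sigma/(2*sqrt(T)) + r*K*exp(-rT)*N(-d2) - q*S*exp(-qT)*N(-d1)
N(-d1) = 0.2692966409; N(-d2) = 0.4648185966; sqrt(T) = 1.2247448714
Term 1 = -1.0200 * 1.0000000000 * 0.3302137439 * 0.4300 / (2 * 1.2247448714) = -0.0591273136
Term 2 = 0.0690 * 0.9400 * 0.9016760227 * 0.4648185966 = 0.0271838497
Term 3 = 0 (no dividend yield, q = 0)
Theta = -0.0591273136 + (0.0271838497) + (0.0000000000) = -0.031943


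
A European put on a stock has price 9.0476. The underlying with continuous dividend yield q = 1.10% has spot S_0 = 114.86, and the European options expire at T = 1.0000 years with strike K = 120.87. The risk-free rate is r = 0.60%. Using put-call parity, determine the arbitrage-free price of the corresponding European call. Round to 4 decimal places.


Put-call parity: C - P = S_0 * exp(-qT) - K * exp(-rT).
S_0 * exp(-qT) = 114.8600 * 0.98906028 = 113.60346362
K * exp(-rT) = 120.8700 * 0.99401796 = 120.14695132
C = P + S*exp(-qT) - K*exp(-rT)
C = 9.0476 + 113.60346362 - 120.14695132 = 2.5041

Answer: Call price = 2.5041


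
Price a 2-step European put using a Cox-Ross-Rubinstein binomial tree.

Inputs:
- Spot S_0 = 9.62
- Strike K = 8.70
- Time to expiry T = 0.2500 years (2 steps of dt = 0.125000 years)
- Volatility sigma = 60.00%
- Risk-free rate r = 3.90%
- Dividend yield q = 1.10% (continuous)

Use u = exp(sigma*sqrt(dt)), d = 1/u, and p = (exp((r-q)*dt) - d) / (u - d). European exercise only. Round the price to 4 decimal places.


Answer: Price = V(0,0) = 0.7068

Derivation:
dt = T/N = 0.125000
u = exp(sigma*sqrt(dt)) = 1.236311; d = 1/u = 0.808858
p = (exp((r-q)*dt) - d) / (u - d) = 0.455367
Discount per step: exp(-r*dt) = 0.995137
Stock lattice S(k, i) with i counting down-moves:
  k=0: S(0,0) = 9.6200
  k=1: S(1,0) = 11.8933; S(1,1) = 7.7812
  k=2: S(2,0) = 14.7038; S(2,1) = 9.6200; S(2,2) = 6.2939
Terminal payoffs V(N, i) = max(K - S_T, 0):
  V(2,0) = 0.000000; V(2,1) = 0.000000; V(2,2) = 2.406104
Backward induction: V(k, i) = exp(-r*dt) * [p * V(k+1, i) + (1-p) * V(k+1, i+1)].
  V(1,0) = exp(-r*dt) * [p*0.000000 + (1-p)*0.000000] = 0.000000
  V(1,1) = exp(-r*dt) * [p*0.000000 + (1-p)*2.406104] = 1.304070
  V(0,0) = exp(-r*dt) * [p*0.000000 + (1-p)*1.304070] = 0.706785


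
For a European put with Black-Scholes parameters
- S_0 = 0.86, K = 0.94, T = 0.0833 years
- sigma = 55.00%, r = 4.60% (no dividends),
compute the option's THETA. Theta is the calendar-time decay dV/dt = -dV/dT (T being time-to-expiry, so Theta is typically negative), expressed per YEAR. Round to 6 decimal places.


d1 = -0.4568272585; d2 = -0.6155668251
phi(d1) = 0.3594126509; exp(-qT) = 1.0000000000; exp(-rT) = 0.9961755320
Theta = -S*exp(-qT)*phi(d1)*sigma/(2*sqrt(T)) + r*K*exp(-rT)*N(-d2) - q*S*exp(-qT)*N(-d1)
N(-d1) = 0.6761023942; N(-d2) = 0.7309097739; sqrt(T) = 0.2886173938
Term 1 = -0.8600 * 1.0000000000 * 0.3594126509 * 0.5500 / (2 * 0.2886173938) = -0.2945113280
Term 2 = 0.0460 * 0.9400 * 0.9961755320 * 0.7309097739 = 0.0314836681
Term 3 = 0 (no dividend yield, q = 0)
Theta = -0.2945113280 + (0.0314836681) + (0.0000000000) = -0.263028

Answer: Theta = -0.263028


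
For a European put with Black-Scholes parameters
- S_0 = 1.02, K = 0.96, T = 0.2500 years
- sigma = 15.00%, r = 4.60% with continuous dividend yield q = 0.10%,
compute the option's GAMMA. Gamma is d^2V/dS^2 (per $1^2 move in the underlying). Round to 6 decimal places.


d1 = 0.9958282909; d2 = 0.9208282909
phi(d1) = 0.2429801501; exp(-qT) = 0.9997500312; exp(-rT) = 0.9885658722
Gamma = exp(-qT) * phi(d1) / (S * sigma * sqrt(T)) = 0.9997500312 * 0.2429801501 / (1.0200 * 0.1500 * 0.5000000000) = 3.175417

Answer: Gamma = 3.175417


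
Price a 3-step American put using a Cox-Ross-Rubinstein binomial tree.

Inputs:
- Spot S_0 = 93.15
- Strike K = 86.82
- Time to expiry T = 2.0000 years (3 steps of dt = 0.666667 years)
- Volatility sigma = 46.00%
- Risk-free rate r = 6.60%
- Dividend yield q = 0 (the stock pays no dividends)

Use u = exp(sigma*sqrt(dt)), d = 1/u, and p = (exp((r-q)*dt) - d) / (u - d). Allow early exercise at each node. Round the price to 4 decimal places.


dt = T/N = 0.666667
u = exp(sigma*sqrt(dt)) = 1.455848; d = 1/u = 0.686885
p = (exp((r-q)*dt) - d) / (u - d) = 0.465689
Discount per step: exp(-r*dt) = 0.956954
Stock lattice S(k, i) with i counting down-moves:
  k=0: S(0,0) = 93.1500
  k=1: S(1,0) = 135.6122; S(1,1) = 63.9833
  k=2: S(2,0) = 197.4308; S(2,1) = 93.1500; S(2,2) = 43.9492
  k=3: S(3,0) = 287.4291; S(3,1) = 135.6122; S(3,2) = 63.9833; S(3,3) = 30.1880
Terminal payoffs V(N, i) = max(K - S_T, 0):
  V(3,0) = 0.000000; V(3,1) = 0.000000; V(3,2) = 22.836664; V(3,3) = 56.631960
Backward induction: V(k, i) = exp(-r*dt) * [p * V(k+1, i) + (1-p) * V(k+1, i+1)]; then take max(V_cont, immediate exercise) for American.
  V(2,0) = exp(-r*dt) * [p*0.000000 + (1-p)*0.000000] = 0.000000; exercise = 0.000000; V(2,0) = max -> 0.000000
  V(2,1) = exp(-r*dt) * [p*0.000000 + (1-p)*22.836664] = 11.676643; exercise = 0.000000; V(2,1) = max -> 11.676643
  V(2,2) = exp(-r*dt) * [p*22.836664 + (1-p)*56.631960] = 39.133550; exercise = 42.870808; V(2,2) = max -> 42.870808
  V(1,0) = exp(-r*dt) * [p*0.000000 + (1-p)*11.676643] = 5.970399; exercise = 0.000000; V(1,0) = max -> 5.970399
  V(1,1) = exp(-r*dt) * [p*11.676643 + (1-p)*42.870808] = 27.123936; exercise = 22.836664; V(1,1) = max -> 27.123936
  V(0,0) = exp(-r*dt) * [p*5.970399 + (1-p)*27.123936] = 16.529438; exercise = 0.000000; V(0,0) = max -> 16.529438

Answer: Price = V(0,0) = 16.5294


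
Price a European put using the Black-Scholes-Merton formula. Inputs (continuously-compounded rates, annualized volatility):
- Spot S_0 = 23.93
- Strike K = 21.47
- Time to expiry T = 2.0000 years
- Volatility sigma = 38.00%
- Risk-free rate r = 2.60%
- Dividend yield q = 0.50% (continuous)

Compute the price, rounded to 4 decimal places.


d1 = (ln(S/K) + (r - q + 0.5*sigma^2) * T) / (sigma * sqrt(T)) = 0.54870796
d2 = d1 - sigma * sqrt(T) = 0.01130680
exp(-rT) = 0.94932887; exp(-qT) = 0.99004983
P = K * exp(-rT) * N(-d2) - S_0 * exp(-qT) * N(-d1)
N(-d1) = 0.29160294; N(-d2) = 0.49548933
P = 21.4700 * 0.94932887 * 0.49548933 - 23.9300 * 0.99004983 * 0.29160294 = 3.1905

Answer: Price = 3.1905


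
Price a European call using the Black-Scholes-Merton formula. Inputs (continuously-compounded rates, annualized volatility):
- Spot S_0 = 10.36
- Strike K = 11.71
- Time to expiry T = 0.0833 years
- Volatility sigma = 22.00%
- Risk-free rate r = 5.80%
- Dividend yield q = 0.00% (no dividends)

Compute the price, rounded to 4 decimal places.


Answer: Price = 0.0087

Derivation:
d1 = (ln(S/K) + (r - q + 0.5*sigma^2) * T) / (sigma * sqrt(T)) = -1.82128003
d2 = d1 - sigma * sqrt(T) = -1.88477585
exp(-rT) = 0.99518025; exp(-qT) = 1.00000000
C = S_0 * exp(-qT) * N(d1) - K * exp(-rT) * N(d2)
N(d1) = 0.03428215; N(d2) = 0.02973005
C = 10.3600 * 1.00000000 * 0.03428215 - 11.7100 * 0.99518025 * 0.02973005 = 0.0087


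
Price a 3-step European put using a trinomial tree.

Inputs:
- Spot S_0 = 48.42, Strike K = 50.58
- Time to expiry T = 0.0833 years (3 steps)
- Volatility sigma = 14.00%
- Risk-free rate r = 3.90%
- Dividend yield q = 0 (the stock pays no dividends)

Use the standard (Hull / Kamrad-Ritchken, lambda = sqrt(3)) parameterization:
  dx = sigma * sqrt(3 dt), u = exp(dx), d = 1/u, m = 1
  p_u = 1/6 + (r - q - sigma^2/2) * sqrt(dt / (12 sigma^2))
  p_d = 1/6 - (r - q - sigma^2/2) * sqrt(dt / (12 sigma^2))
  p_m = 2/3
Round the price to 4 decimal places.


dt = T/N = 0.027767; dx = sigma*sqrt(3*dt) = 0.040406
u = exp(dx) = 1.041234; d = 1/u = 0.960399
p_u = 0.176700, p_m = 0.666667, p_d = 0.156634
Discount per step: exp(-r*dt) = 0.998918
Stock lattice S(k, j) with j the centered position index:
  k=0: S(0,+0) = 48.4200
  k=1: S(1,-1) = 46.5025; S(1,+0) = 48.4200; S(1,+1) = 50.4165
  k=2: S(2,-2) = 44.6610; S(2,-1) = 46.5025; S(2,+0) = 48.4200; S(2,+1) = 50.4165; S(2,+2) = 52.4954
  k=3: S(3,-3) = 42.8924; S(3,-2) = 44.6610; S(3,-1) = 46.5025; S(3,+0) = 48.4200; S(3,+1) = 50.4165; S(3,+2) = 52.4954; S(3,+3) = 54.6600
Terminal payoffs V(N, j) = max(K - S_T, 0):
  V(3,-3) = 7.687643; V(3,-2) = 5.919025; V(3,-1) = 4.077479; V(3,+0) = 2.160000; V(3,+1) = 0.163455; V(3,+2) = 0.000000; V(3,+3) = 0.000000
Backward induction: V(k, j) = exp(-r*dt) * [p_u * V(k+1, j+1) + p_m * V(k+1, j) + p_d * V(k+1, j-1)]
  V(2,-2) = exp(-r*dt) * [p_u*4.077479 + p_m*5.919025 + p_d*7.687643] = 5.864296
  V(2,-1) = exp(-r*dt) * [p_u*2.160000 + p_m*4.077479 + p_d*5.919025] = 4.022751
  V(2,+0) = exp(-r*dt) * [p_u*0.163455 + p_m*2.160000 + p_d*4.077479] = 2.105272
  V(2,+1) = exp(-r*dt) * [p_u*0.000000 + p_m*0.163455 + p_d*2.160000] = 0.446815
  V(2,+2) = exp(-r*dt) * [p_u*0.000000 + p_m*0.000000 + p_d*0.163455] = 0.025575
  V(1,-1) = exp(-r*dt) * [p_u*2.105272 + p_m*4.022751 + p_d*5.864296] = 3.968082
  V(1,+0) = exp(-r*dt) * [p_u*0.446815 + p_m*2.105272 + p_d*4.022751] = 2.110279
  V(1,+1) = exp(-r*dt) * [p_u*0.025575 + p_m*0.446815 + p_d*2.105272] = 0.631468
  V(0,+0) = exp(-r*dt) * [p_u*0.631468 + p_m*2.110279 + p_d*3.968082] = 2.137653

Answer: Price = V(0,0) = 2.1377


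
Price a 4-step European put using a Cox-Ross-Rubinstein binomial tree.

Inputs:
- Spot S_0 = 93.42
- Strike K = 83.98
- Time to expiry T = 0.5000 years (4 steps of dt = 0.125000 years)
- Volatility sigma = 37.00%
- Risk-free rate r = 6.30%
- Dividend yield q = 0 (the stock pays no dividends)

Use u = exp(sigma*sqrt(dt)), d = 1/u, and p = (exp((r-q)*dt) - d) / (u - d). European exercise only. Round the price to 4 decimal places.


dt = T/N = 0.125000
u = exp(sigma*sqrt(dt)) = 1.139757; d = 1/u = 0.877380
p = (exp((r-q)*dt) - d) / (u - d) = 0.497475
Discount per step: exp(-r*dt) = 0.992156
Stock lattice S(k, i) with i counting down-moves:
  k=0: S(0,0) = 93.4200
  k=1: S(1,0) = 106.4761; S(1,1) = 81.9649
  k=2: S(2,0) = 121.3568; S(2,1) = 93.4200; S(2,2) = 71.9144
  k=3: S(3,0) = 138.3172; S(3,1) = 106.4761; S(3,2) = 81.9649; S(3,3) = 63.0962
  k=4: S(4,0) = 157.6480; S(4,1) = 121.3568; S(4,2) = 93.4200; S(4,3) = 71.9144; S(4,4) = 55.3594
Terminal payoffs V(N, i) = max(K - S_T, 0):
  V(4,0) = 0.000000; V(4,1) = 0.000000; V(4,2) = 0.000000; V(4,3) = 12.065641; V(4,4) = 28.620602
Backward induction: V(k, i) = exp(-r*dt) * [p * V(k+1, i) + (1-p) * V(k+1, i+1)].
  V(3,0) = exp(-r*dt) * [p*0.000000 + (1-p)*0.000000] = 0.000000
  V(3,1) = exp(-r*dt) * [p*0.000000 + (1-p)*0.000000] = 0.000000
  V(3,2) = exp(-r*dt) * [p*0.000000 + (1-p)*12.065641] = 6.015720
  V(3,3) = exp(-r*dt) * [p*12.065641 + (1-p)*28.620602] = 20.225014
  V(2,0) = exp(-r*dt) * [p*0.000000 + (1-p)*0.000000] = 0.000000
  V(2,1) = exp(-r*dt) * [p*0.000000 + (1-p)*6.015720] = 2.999334
  V(2,2) = exp(-r*dt) * [p*6.015720 + (1-p)*20.225014] = 13.053040
  V(1,0) = exp(-r*dt) * [p*0.000000 + (1-p)*2.999334] = 1.495416
  V(1,1) = exp(-r*dt) * [p*2.999334 + (1-p)*13.053040] = 7.988410
  V(0,0) = exp(-r*dt) * [p*1.495416 + (1-p)*7.988410] = 4.720980

Answer: Price = V(0,0) = 4.7210


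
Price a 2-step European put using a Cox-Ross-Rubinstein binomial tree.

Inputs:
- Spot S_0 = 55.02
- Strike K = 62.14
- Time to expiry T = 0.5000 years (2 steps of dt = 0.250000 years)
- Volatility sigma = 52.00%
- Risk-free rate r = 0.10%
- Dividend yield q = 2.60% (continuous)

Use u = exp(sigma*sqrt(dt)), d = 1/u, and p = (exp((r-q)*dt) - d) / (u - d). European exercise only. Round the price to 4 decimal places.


Answer: Price = V(0,0) = 13.2505

Derivation:
dt = T/N = 0.250000
u = exp(sigma*sqrt(dt)) = 1.296930; d = 1/u = 0.771052
p = (exp((r-q)*dt) - d) / (u - d) = 0.423516
Discount per step: exp(-r*dt) = 0.999750
Stock lattice S(k, i) with i counting down-moves:
  k=0: S(0,0) = 55.0200
  k=1: S(1,0) = 71.3571; S(1,1) = 42.4233
  k=2: S(2,0) = 92.5452; S(2,1) = 55.0200; S(2,2) = 32.7105
Terminal payoffs V(N, i) = max(K - S_T, 0):
  V(2,0) = 0.000000; V(2,1) = 7.120000; V(2,2) = 29.429479
Backward induction: V(k, i) = exp(-r*dt) * [p * V(k+1, i) + (1-p) * V(k+1, i+1)].
  V(1,0) = exp(-r*dt) * [p*0.000000 + (1-p)*7.120000] = 4.103541
  V(1,1) = exp(-r*dt) * [p*7.120000 + (1-p)*29.429479] = 19.976066
  V(0,0) = exp(-r*dt) * [p*4.103541 + (1-p)*19.976066] = 13.250486


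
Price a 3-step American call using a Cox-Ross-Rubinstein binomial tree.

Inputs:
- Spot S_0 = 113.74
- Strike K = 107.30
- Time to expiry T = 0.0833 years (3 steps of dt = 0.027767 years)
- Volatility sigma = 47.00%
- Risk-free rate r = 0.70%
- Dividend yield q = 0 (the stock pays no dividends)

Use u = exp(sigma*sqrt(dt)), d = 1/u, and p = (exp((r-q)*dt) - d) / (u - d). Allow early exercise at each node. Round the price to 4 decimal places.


Answer: Price = V(0,0) = 9.7466

Derivation:
dt = T/N = 0.027767
u = exp(sigma*sqrt(dt)) = 1.081466; d = 1/u = 0.924671
p = (exp((r-q)*dt) - d) / (u - d) = 0.481670
Discount per step: exp(-r*dt) = 0.999806
Stock lattice S(k, i) with i counting down-moves:
  k=0: S(0,0) = 113.7400
  k=1: S(1,0) = 123.0060; S(1,1) = 105.1720
  k=2: S(2,0) = 133.0268; S(2,1) = 113.7400; S(2,2) = 97.2495
  k=3: S(3,0) = 143.8640; S(3,1) = 123.0060; S(3,2) = 105.1720; S(3,3) = 89.9238
Terminal payoffs V(N, i) = max(S_T - K, 0):
  V(3,0) = 36.563961; V(3,1) = 15.705960; V(3,2) = 0.000000; V(3,3) = 0.000000
Backward induction: V(k, i) = exp(-r*dt) * [p * V(k+1, i) + (1-p) * V(k+1, i+1)]; then take max(V_cont, immediate exercise) for American.
  V(2,0) = exp(-r*dt) * [p*36.563961 + (1-p)*15.705960] = 25.747635; exercise = 25.726781; V(2,0) = max -> 25.747635
  V(2,1) = exp(-r*dt) * [p*15.705960 + (1-p)*0.000000] = 7.563624; exercise = 6.440000; V(2,1) = max -> 7.563624
  V(2,2) = exp(-r*dt) * [p*0.000000 + (1-p)*0.000000] = 0.000000; exercise = 0.000000; V(2,2) = max -> 0.000000
  V(1,0) = exp(-r*dt) * [p*25.747635 + (1-p)*7.563624] = 16.319150; exercise = 15.705960; V(1,0) = max -> 16.319150
  V(1,1) = exp(-r*dt) * [p*7.563624 + (1-p)*0.000000] = 3.642465; exercise = 0.000000; V(1,1) = max -> 3.642465
  V(0,0) = exp(-r*dt) * [p*16.319150 + (1-p)*3.642465] = 9.746554; exercise = 6.440000; V(0,0) = max -> 9.746554


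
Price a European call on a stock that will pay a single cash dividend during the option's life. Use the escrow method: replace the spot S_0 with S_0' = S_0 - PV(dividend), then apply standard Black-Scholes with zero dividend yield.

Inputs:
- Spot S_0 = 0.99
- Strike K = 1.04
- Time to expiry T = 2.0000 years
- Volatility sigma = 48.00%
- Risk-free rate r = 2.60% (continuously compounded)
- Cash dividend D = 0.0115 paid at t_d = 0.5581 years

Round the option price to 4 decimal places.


Answer: Price = 0.2569

Derivation:
PV(D) = D * exp(-r * t_d) = 0.0115 * 0.98559417 = 0.01133433
S_0' = S_0 - PV(D) = 0.9900 - 0.01133433 = 0.97866567
d1 = (ln(S_0'/K) + (r + sigma^2/2)*T) / (sigma*sqrt(T)) = 0.32646838
d2 = d1 - sigma*sqrt(T) = -0.35235413
exp(-rT) = 0.94932887
N(d1) = 0.62796500; N(d2) = 0.36228635
C = S_0' * N(d1) - K * exp(-rT) * N(d2) = 0.97866567 * 0.62796500 - 1.0400 * 0.94932887 * 0.36228635 = 0.2569


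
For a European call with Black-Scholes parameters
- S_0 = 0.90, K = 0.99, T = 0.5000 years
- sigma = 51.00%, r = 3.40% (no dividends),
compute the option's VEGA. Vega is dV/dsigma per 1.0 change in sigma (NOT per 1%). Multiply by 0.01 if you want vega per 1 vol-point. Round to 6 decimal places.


Answer: Vega = 0.253713

Derivation:
d1 = -0.0368393754; d2 = -0.3974638338
phi(d1) = 0.3986716620; exp(-qT) = 1.0000000000; exp(-rT) = 0.9831436846
Vega = S * exp(-qT) * phi(d1) * sqrt(T) = 0.9000 * 1.0000000000 * 0.3986716620 * 0.7071067812 = 0.253713


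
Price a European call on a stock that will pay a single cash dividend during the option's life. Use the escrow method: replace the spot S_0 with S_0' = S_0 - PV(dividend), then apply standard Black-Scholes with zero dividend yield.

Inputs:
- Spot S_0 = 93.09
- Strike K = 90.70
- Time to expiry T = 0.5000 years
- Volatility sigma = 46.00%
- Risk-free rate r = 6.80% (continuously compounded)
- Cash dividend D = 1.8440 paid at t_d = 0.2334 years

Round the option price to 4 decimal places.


PV(D) = D * exp(-r * t_d) = 1.8440 * 0.98425408 = 1.81496453
S_0' = S_0 - PV(D) = 93.0900 - 1.81496453 = 91.27503547
d1 = (ln(S_0'/K) + (r + sigma^2/2)*T) / (sigma*sqrt(T)) = 0.28659333
d2 = d1 - sigma*sqrt(T) = -0.03867579
exp(-rT) = 0.96657150
N(d1) = 0.61278814; N(d2) = 0.48457444
C = S_0' * N(d1) - K * exp(-rT) * N(d2) = 91.27503547 * 0.61278814 - 90.7000 * 0.96657150 * 0.48457444 = 13.4506

Answer: Price = 13.4506


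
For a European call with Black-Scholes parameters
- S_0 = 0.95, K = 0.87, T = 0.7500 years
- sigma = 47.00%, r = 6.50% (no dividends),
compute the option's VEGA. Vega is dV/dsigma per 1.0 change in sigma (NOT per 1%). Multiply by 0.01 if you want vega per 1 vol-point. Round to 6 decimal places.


d1 = 0.5394079714; d2 = 0.1323760317
phi(d1) = 0.3449281954; exp(-qT) = 1.0000000000; exp(-rT) = 0.9524192047
Vega = S * exp(-qT) * phi(d1) * sqrt(T) = 0.9500 * 1.0000000000 * 0.3449281954 * 0.8660254038 = 0.283781

Answer: Vega = 0.283781


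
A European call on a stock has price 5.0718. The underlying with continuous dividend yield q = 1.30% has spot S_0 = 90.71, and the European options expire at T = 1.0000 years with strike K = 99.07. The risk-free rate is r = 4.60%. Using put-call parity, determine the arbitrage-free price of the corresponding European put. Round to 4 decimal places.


Answer: Put price = 10.1494

Derivation:
Put-call parity: C - P = S_0 * exp(-qT) - K * exp(-rT).
S_0 * exp(-qT) = 90.7100 * 0.98708414 = 89.53840189
K * exp(-rT) = 99.0700 * 0.95504196 = 94.61600719
P = C - S*exp(-qT) + K*exp(-rT)
P = 5.0718 - 89.53840189 + 94.61600719 = 10.1494


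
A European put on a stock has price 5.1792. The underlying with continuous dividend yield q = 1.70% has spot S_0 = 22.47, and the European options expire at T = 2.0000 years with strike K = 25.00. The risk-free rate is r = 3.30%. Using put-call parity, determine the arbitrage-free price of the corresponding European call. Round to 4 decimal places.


Answer: Call price = 3.4948

Derivation:
Put-call parity: C - P = S_0 * exp(-qT) - K * exp(-rT).
S_0 * exp(-qT) = 22.4700 * 0.96657150 = 21.71886171
K * exp(-rT) = 25.0000 * 0.93613086 = 23.40327161
C = P + S*exp(-qT) - K*exp(-rT)
C = 5.1792 + 21.71886171 - 23.40327161 = 3.4948


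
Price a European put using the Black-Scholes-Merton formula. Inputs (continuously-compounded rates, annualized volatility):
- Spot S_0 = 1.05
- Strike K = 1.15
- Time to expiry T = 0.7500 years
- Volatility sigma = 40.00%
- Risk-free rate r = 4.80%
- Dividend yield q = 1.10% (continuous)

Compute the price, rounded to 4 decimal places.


Answer: Price = 0.1843

Derivation:
d1 = (ln(S/K) + (r - q + 0.5*sigma^2) * T) / (sigma * sqrt(T)) = -0.00930047
d2 = d1 - sigma * sqrt(T) = -0.35571063
exp(-rT) = 0.96464029; exp(-qT) = 0.99178394
P = K * exp(-rT) * N(-d2) - S_0 * exp(-qT) * N(-d1)
N(-d1) = 0.50371030; N(-d2) = 0.63897136
P = 1.1500 * 0.96464029 * 0.63897136 - 1.0500 * 0.99178394 * 0.50371030 = 0.1843


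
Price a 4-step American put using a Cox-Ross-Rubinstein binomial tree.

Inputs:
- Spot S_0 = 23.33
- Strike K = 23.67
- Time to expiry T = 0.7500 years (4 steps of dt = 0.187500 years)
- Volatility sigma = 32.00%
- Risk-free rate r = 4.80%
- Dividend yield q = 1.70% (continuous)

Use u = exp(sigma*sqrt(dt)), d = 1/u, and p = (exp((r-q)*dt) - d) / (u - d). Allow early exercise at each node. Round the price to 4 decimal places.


Answer: Price = V(0,0) = 2.4515

Derivation:
dt = T/N = 0.187500
u = exp(sigma*sqrt(dt)) = 1.148623; d = 1/u = 0.870607
p = (exp((r-q)*dt) - d) / (u - d) = 0.486382
Discount per step: exp(-r*dt) = 0.991040
Stock lattice S(k, i) with i counting down-moves:
  k=0: S(0,0) = 23.3300
  k=1: S(1,0) = 26.7974; S(1,1) = 20.3113
  k=2: S(2,0) = 30.7801; S(2,1) = 23.3300; S(2,2) = 17.6831
  k=3: S(3,0) = 35.3547; S(3,1) = 26.7974; S(3,2) = 20.3113; S(3,3) = 15.3951
  k=4: S(4,0) = 40.6093; S(4,1) = 30.7801; S(4,2) = 23.3300; S(4,3) = 17.6831; S(4,4) = 13.4031
Terminal payoffs V(N, i) = max(K - S_T, 0):
  V(4,0) = 0.000000; V(4,1) = 0.000000; V(4,2) = 0.340000; V(4,3) = 5.986854; V(4,4) = 10.266929
Backward induction: V(k, i) = exp(-r*dt) * [p * V(k+1, i) + (1-p) * V(k+1, i+1)]; then take max(V_cont, immediate exercise) for American.
  V(3,0) = exp(-r*dt) * [p*0.000000 + (1-p)*0.000000] = 0.000000; exercise = 0.000000; V(3,0) = max -> 0.000000
  V(3,1) = exp(-r*dt) * [p*0.000000 + (1-p)*0.340000] = 0.173065; exercise = 0.000000; V(3,1) = max -> 0.173065
  V(3,2) = exp(-r*dt) * [p*0.340000 + (1-p)*5.986854] = 3.211292; exercise = 3.358728; V(3,2) = max -> 3.358728
  V(3,3) = exp(-r*dt) * [p*5.986854 + (1-p)*10.266929] = 8.111841; exercise = 8.274921; V(3,3) = max -> 8.274921
  V(2,0) = exp(-r*dt) * [p*0.000000 + (1-p)*0.173065] = 0.088093; exercise = 0.000000; V(2,0) = max -> 0.088093
  V(2,1) = exp(-r*dt) * [p*0.173065 + (1-p)*3.358728] = 1.793068; exercise = 0.340000; V(2,1) = max -> 1.793068
  V(2,2) = exp(-r*dt) * [p*3.358728 + (1-p)*8.274921] = 5.831056; exercise = 5.986854; V(2,2) = max -> 5.986854
  V(1,0) = exp(-r*dt) * [p*0.088093 + (1-p)*1.793068] = 0.955163; exercise = 0.000000; V(1,0) = max -> 0.955163
  V(1,1) = exp(-r*dt) * [p*1.793068 + (1-p)*5.986854] = 3.911707; exercise = 3.358728; V(1,1) = max -> 3.911707
  V(0,0) = exp(-r*dt) * [p*0.955163 + (1-p)*3.911707] = 2.451533; exercise = 0.340000; V(0,0) = max -> 2.451533


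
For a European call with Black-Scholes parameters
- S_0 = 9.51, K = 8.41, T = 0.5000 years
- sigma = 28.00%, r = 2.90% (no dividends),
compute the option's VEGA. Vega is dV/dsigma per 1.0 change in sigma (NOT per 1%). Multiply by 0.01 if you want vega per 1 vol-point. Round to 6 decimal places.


Answer: Vega = 1.958819

Derivation:
d1 = 0.7930828976; d2 = 0.5950929988
phi(d1) = 0.2912920886; exp(-qT) = 1.0000000000; exp(-rT) = 0.9856046187
Vega = S * exp(-qT) * phi(d1) * sqrt(T) = 9.5100 * 1.0000000000 * 0.2912920886 * 0.7071067812 = 1.958819


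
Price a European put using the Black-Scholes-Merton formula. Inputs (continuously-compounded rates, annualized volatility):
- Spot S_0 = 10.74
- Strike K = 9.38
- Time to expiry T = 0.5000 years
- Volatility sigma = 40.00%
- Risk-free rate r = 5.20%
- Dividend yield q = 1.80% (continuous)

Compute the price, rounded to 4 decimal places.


Answer: Price = 0.5164

Derivation:
d1 = (ln(S/K) + (r - q + 0.5*sigma^2) * T) / (sigma * sqrt(T)) = 0.68022020
d2 = d1 - sigma * sqrt(T) = 0.39737749
exp(-rT) = 0.97433509; exp(-qT) = 0.99104038
P = K * exp(-rT) * N(-d2) - S_0 * exp(-qT) * N(-d1)
N(-d1) = 0.24818252; N(-d2) = 0.34554456
P = 9.3800 * 0.97433509 * 0.34554456 - 10.7400 * 0.99104038 * 0.24818252 = 0.5164


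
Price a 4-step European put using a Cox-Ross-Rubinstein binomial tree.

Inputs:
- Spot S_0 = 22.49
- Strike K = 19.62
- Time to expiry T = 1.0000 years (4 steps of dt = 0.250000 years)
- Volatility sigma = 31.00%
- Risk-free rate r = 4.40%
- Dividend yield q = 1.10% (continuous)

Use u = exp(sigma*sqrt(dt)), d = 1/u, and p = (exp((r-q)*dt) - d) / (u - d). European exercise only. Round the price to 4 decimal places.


Answer: Price = V(0,0) = 1.2784

Derivation:
dt = T/N = 0.250000
u = exp(sigma*sqrt(dt)) = 1.167658; d = 1/u = 0.856415
p = (exp((r-q)*dt) - d) / (u - d) = 0.487944
Discount per step: exp(-r*dt) = 0.989060
Stock lattice S(k, i) with i counting down-moves:
  k=0: S(0,0) = 22.4900
  k=1: S(1,0) = 26.2606; S(1,1) = 19.2608
  k=2: S(2,0) = 30.6634; S(2,1) = 22.4900; S(2,2) = 16.4952
  k=3: S(3,0) = 35.8044; S(3,1) = 26.2606; S(3,2) = 19.2608; S(3,3) = 14.1268
  k=4: S(4,0) = 41.8073; S(4,1) = 30.6634; S(4,2) = 22.4900; S(4,3) = 16.4952; S(4,4) = 12.0984
Terminal payoffs V(N, i) = max(K - S_T, 0):
  V(4,0) = 0.000000; V(4,1) = 0.000000; V(4,2) = 0.000000; V(4,3) = 3.124778; V(4,4) = 7.521630
Backward induction: V(k, i) = exp(-r*dt) * [p * V(k+1, i) + (1-p) * V(k+1, i+1)].
  V(3,0) = exp(-r*dt) * [p*0.000000 + (1-p)*0.000000] = 0.000000
  V(3,1) = exp(-r*dt) * [p*0.000000 + (1-p)*0.000000] = 0.000000
  V(3,2) = exp(-r*dt) * [p*0.000000 + (1-p)*3.124778] = 1.582558
  V(3,3) = exp(-r*dt) * [p*3.124778 + (1-p)*7.521630] = 5.317399
  V(2,0) = exp(-r*dt) * [p*0.000000 + (1-p)*0.000000] = 0.000000
  V(2,1) = exp(-r*dt) * [p*0.000000 + (1-p)*1.582558] = 0.801494
  V(2,2) = exp(-r*dt) * [p*1.582558 + (1-p)*5.317399] = 3.456773
  V(1,0) = exp(-r*dt) * [p*0.000000 + (1-p)*0.801494] = 0.405920
  V(1,1) = exp(-r*dt) * [p*0.801494 + (1-p)*3.456773] = 2.137504
  V(0,0) = exp(-r*dt) * [p*0.405920 + (1-p)*2.137504] = 1.278448


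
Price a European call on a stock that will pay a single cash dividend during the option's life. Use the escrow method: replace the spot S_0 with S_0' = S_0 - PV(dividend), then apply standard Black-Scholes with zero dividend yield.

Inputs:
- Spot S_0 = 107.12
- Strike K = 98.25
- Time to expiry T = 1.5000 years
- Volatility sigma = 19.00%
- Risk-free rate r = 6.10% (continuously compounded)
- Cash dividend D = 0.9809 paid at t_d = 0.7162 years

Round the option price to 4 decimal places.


PV(D) = D * exp(-r * t_d) = 0.9809 * 0.95725238 = 0.93896886
S_0' = S_0 - PV(D) = 107.1200 - 0.93896886 = 106.18103114
d1 = (ln(S_0'/K) + (r + sigma^2/2)*T) / (sigma*sqrt(T)) = 0.84316262
d2 = d1 - sigma*sqrt(T) = 0.61046109
exp(-rT) = 0.91256132
N(d1) = 0.80043125; N(d2) = 0.72922180
C = S_0' * N(d1) - K * exp(-rT) * N(d2) = 106.18103114 * 0.80043125 - 98.2500 * 0.91256132 * 0.72922180 = 19.6092

Answer: Price = 19.6092


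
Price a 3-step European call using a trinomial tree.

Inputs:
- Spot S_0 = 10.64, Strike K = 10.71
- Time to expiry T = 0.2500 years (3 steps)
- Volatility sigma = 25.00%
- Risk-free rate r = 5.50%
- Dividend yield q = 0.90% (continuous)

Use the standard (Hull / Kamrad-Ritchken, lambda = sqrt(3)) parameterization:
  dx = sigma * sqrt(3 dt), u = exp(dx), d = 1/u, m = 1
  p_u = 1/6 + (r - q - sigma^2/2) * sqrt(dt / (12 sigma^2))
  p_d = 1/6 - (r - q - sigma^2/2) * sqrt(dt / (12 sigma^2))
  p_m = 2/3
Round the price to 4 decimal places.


Answer: Price = V(0,0) = 0.5181

Derivation:
dt = T/N = 0.083333; dx = sigma*sqrt(3*dt) = 0.125000
u = exp(dx) = 1.133148; d = 1/u = 0.882497
p_u = 0.171583, p_m = 0.666667, p_d = 0.161750
Discount per step: exp(-r*dt) = 0.995427
Stock lattice S(k, j) with j the centered position index:
  k=0: S(0,+0) = 10.6400
  k=1: S(1,-1) = 9.3898; S(1,+0) = 10.6400; S(1,+1) = 12.0567
  k=2: S(2,-2) = 8.2864; S(2,-1) = 9.3898; S(2,+0) = 10.6400; S(2,+1) = 12.0567; S(2,+2) = 13.6620
  k=3: S(3,-3) = 7.3128; S(3,-2) = 8.2864; S(3,-1) = 9.3898; S(3,+0) = 10.6400; S(3,+1) = 12.0567; S(3,+2) = 13.6620; S(3,+3) = 15.4811
Terminal payoffs V(N, j) = max(S_T - K, 0):
  V(3,-3) = 0.000000; V(3,-2) = 0.000000; V(3,-1) = 0.000000; V(3,+0) = 0.000000; V(3,+1) = 1.346700; V(3,+2) = 2.952030; V(3,+3) = 4.771109
Backward induction: V(k, j) = exp(-r*dt) * [p_u * V(k+1, j+1) + p_m * V(k+1, j) + p_d * V(k+1, j-1)]
  V(2,-2) = exp(-r*dt) * [p_u*0.000000 + p_m*0.000000 + p_d*0.000000] = 0.000000
  V(2,-1) = exp(-r*dt) * [p_u*0.000000 + p_m*0.000000 + p_d*0.000000] = 0.000000
  V(2,+0) = exp(-r*dt) * [p_u*1.346700 + p_m*0.000000 + p_d*0.000000] = 0.230015
  V(2,+1) = exp(-r*dt) * [p_u*2.952030 + p_m*1.346700 + p_d*0.000000] = 1.397897
  V(2,+2) = exp(-r*dt) * [p_u*4.771109 + p_m*2.952030 + p_d*1.346700] = 2.990753
  V(1,-1) = exp(-r*dt) * [p_u*0.230015 + p_m*0.000000 + p_d*0.000000] = 0.039286
  V(1,+0) = exp(-r*dt) * [p_u*1.397897 + p_m*0.230015 + p_d*0.000000] = 0.391401
  V(1,+1) = exp(-r*dt) * [p_u*2.990753 + p_m*1.397897 + p_d*0.230015] = 1.475521
  V(0,+0) = exp(-r*dt) * [p_u*1.475521 + p_m*0.391401 + p_d*0.039286] = 0.518083


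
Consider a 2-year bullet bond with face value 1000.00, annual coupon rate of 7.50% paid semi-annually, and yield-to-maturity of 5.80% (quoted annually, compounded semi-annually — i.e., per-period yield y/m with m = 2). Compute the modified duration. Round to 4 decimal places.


Answer: Modified duration = 1.8426

Derivation:
Coupon per period c = face * coupon_rate / m = 37.500000
Periods per year m = 2; per-period yield y/m = 0.029000
Number of cashflows N = 4
Cashflows (t years, CF_t, discount factor 1/(1+y/m)^(m*t), PV):
  t = 0.5000: CF_t = 37.500000, DF = 0.971817, PV = 36.443149
  t = 1.0000: CF_t = 37.500000, DF = 0.944429, PV = 35.416082
  t = 1.5000: CF_t = 37.500000, DF = 0.917812, PV = 34.417961
  t = 2.0000: CF_t = 1037.500000, DF = 0.891946, PV = 925.393844
Price P = sum_t PV_t = 1031.671037
First compute Macaulay numerator sum_t t * PV_t:
  t * PV_t at t = 0.5000: 18.221574
  t * PV_t at t = 1.0000: 35.416082
  t * PV_t at t = 1.5000: 51.626942
  t * PV_t at t = 2.0000: 1850.787689
Macaulay duration D = 1956.052288 / 1031.671037 = 1.896004
Modified duration = D / (1 + y/m) = 1.896004 / (1 + 0.029000) = 1.842569


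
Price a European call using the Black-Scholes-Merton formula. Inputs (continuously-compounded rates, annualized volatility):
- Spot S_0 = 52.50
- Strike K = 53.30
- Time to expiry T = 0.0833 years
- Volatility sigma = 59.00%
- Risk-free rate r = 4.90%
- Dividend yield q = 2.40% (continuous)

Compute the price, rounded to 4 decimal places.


Answer: Price = 3.2450

Derivation:
d1 = (ln(S/K) + (r - q + 0.5*sigma^2) * T) / (sigma * sqrt(T)) = 0.00856041
d2 = d1 - sigma * sqrt(T) = -0.16172385
exp(-rT) = 0.99592662; exp(-qT) = 0.99800280
C = S_0 * exp(-qT) * N(d1) - K * exp(-rT) * N(d2)
N(d1) = 0.50341507; N(d2) = 0.43576166
C = 52.5000 * 0.99800280 * 0.50341507 - 53.3000 * 0.99592662 * 0.43576166 = 3.2450


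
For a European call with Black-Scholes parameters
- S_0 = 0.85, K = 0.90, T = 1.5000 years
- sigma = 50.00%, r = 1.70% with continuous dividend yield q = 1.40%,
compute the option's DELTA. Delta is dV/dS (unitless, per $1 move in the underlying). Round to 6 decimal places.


Answer: Delta = 0.574939

Derivation:
d1 = 0.2201953881; d2 = -0.3921770476
phi(d1) = 0.3893870131; exp(-qT) = 0.9792189646; exp(-rT) = 0.9748223790
N(d1) = 0.5871405059
Delta = exp(-qT) * N(d1) = 0.9792189646 * 0.5871405059 = 0.574939


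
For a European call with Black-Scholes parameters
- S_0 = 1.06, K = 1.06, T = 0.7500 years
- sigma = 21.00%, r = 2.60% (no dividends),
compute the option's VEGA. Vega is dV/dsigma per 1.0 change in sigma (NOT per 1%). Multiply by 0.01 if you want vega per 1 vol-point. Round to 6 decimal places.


d1 = 0.1981548602; d2 = 0.0162895255
phi(d1) = 0.3911863604; exp(-qT) = 1.0000000000; exp(-rT) = 0.9806888952
Vega = S * exp(-qT) * phi(d1) * sqrt(T) = 1.0600 * 1.0000000000 * 0.3911863604 * 0.8660254038 = 0.359104

Answer: Vega = 0.359104


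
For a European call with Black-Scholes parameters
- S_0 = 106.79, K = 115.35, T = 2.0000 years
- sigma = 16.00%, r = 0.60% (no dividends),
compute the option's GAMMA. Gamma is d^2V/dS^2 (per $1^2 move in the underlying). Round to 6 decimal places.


d1 = -0.1745965765; d2 = -0.4008707465
phi(d1) = 0.3929077154; exp(-qT) = 1.0000000000; exp(-rT) = 0.9880717129
Gamma = exp(-qT) * phi(d1) / (S * sigma * sqrt(T)) = 1.0000000000 * 0.3929077154 / (106.7900 * 0.1600 * 1.4142135624) = 0.016260

Answer: Gamma = 0.016260


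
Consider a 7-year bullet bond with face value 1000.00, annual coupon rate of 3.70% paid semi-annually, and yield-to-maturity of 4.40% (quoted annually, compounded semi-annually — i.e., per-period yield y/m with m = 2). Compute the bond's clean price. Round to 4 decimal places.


Coupon per period c = face * coupon_rate / m = 18.500000
Periods per year m = 2; per-period yield y/m = 0.022000
Number of cashflows N = 14
Cashflows (t years, CF_t, discount factor 1/(1+y/m)^(m*t), PV):
  t = 0.5000: CF_t = 18.500000, DF = 0.978474, PV = 18.101761
  t = 1.0000: CF_t = 18.500000, DF = 0.957411, PV = 17.712095
  t = 1.5000: CF_t = 18.500000, DF = 0.936801, PV = 17.330817
  t = 2.0000: CF_t = 18.500000, DF = 0.916635, PV = 16.957747
  t = 2.5000: CF_t = 18.500000, DF = 0.896903, PV = 16.592707
  t = 3.0000: CF_t = 18.500000, DF = 0.877596, PV = 16.235526
  t = 3.5000: CF_t = 18.500000, DF = 0.858704, PV = 15.886033
  t = 4.0000: CF_t = 18.500000, DF = 0.840220, PV = 15.544064
  t = 4.5000: CF_t = 18.500000, DF = 0.822133, PV = 15.209455
  t = 5.0000: CF_t = 18.500000, DF = 0.804435, PV = 14.882050
  t = 5.5000: CF_t = 18.500000, DF = 0.787119, PV = 14.561693
  t = 6.0000: CF_t = 18.500000, DF = 0.770175, PV = 14.248232
  t = 6.5000: CF_t = 18.500000, DF = 0.753596, PV = 13.941519
  t = 7.0000: CF_t = 1018.500000, DF = 0.737373, PV = 751.014794
Price P = sum_t PV_t = 958.218493

Answer: Price = 958.2185


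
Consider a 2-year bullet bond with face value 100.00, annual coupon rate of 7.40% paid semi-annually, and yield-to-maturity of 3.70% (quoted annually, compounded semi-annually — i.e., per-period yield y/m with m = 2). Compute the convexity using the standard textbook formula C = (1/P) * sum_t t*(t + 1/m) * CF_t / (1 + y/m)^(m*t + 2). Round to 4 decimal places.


Coupon per period c = face * coupon_rate / m = 3.700000
Periods per year m = 2; per-period yield y/m = 0.018500
Number of cashflows N = 4
Cashflows (t years, CF_t, discount factor 1/(1+y/m)^(m*t), PV):
  t = 0.5000: CF_t = 3.700000, DF = 0.981836, PV = 3.632793
  t = 1.0000: CF_t = 3.700000, DF = 0.964002, PV = 3.566807
  t = 1.5000: CF_t = 3.700000, DF = 0.946492, PV = 3.502020
  t = 2.0000: CF_t = 103.700000, DF = 0.929300, PV = 96.368394
Price P = sum_t PV_t = 107.070015
Convexity numerator sum_t t*(t + 1/m) * CF_t / (1+y/m)^(m*t + 2):
  t = 0.5000: term = 1.751010
  t = 1.0000: term = 5.157614
  t = 1.5000: term = 10.127863
  t = 2.0000: term = 464.496623
Convexity = (1/P) * sum = 481.533110 / 107.070015 = 4.497367

Answer: Convexity = 4.4974


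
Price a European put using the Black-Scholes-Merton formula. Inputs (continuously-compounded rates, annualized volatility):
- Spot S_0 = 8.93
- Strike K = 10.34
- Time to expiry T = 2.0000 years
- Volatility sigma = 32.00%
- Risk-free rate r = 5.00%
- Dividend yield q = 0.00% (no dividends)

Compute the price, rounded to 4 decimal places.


Answer: Price = 1.8582

Derivation:
d1 = (ln(S/K) + (r - q + 0.5*sigma^2) * T) / (sigma * sqrt(T)) = 0.12329407
d2 = d1 - sigma * sqrt(T) = -0.32925427
exp(-rT) = 0.90483742; exp(-qT) = 1.00000000
P = K * exp(-rT) * N(-d2) - S_0 * exp(-qT) * N(-d1)
N(-d1) = 0.45093712; N(-d2) = 0.62901825
P = 10.3400 * 0.90483742 * 0.62901825 - 8.9300 * 1.00000000 * 0.45093712 = 1.8582


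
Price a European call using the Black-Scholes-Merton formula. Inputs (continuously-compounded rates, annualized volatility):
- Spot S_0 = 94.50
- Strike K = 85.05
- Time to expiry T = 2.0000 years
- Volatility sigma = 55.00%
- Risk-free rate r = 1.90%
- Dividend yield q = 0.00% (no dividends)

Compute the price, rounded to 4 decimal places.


Answer: Price = 33.4305

Derivation:
d1 = (ln(S/K) + (r - q + 0.5*sigma^2) * T) / (sigma * sqrt(T)) = 0.57321999
d2 = d1 - sigma * sqrt(T) = -0.20459747
exp(-rT) = 0.96271294; exp(-qT) = 1.00000000
C = S_0 * exp(-qT) * N(d1) - K * exp(-rT) * N(d2)
N(d1) = 0.71675212; N(d2) = 0.41894332
C = 94.5000 * 1.00000000 * 0.71675212 - 85.0500 * 0.96271294 * 0.41894332 = 33.4305
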